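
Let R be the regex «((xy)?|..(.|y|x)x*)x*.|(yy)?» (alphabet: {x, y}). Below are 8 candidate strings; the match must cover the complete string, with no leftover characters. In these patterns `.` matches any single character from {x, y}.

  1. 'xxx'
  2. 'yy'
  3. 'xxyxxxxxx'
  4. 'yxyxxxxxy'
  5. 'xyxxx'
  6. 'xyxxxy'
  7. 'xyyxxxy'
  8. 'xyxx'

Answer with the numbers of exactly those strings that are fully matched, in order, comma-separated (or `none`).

1 → match
2 → match
3 → match
4 → match
5 → match
6 → match
7 → match
8 → match

1, 2, 3, 4, 5, 6, 7, 8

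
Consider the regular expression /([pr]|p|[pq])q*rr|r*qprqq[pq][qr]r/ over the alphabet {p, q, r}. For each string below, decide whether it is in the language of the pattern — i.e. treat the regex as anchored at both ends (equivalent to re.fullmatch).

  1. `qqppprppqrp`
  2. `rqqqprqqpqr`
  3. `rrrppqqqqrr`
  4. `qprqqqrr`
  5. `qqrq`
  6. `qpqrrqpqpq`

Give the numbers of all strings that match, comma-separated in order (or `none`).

1. `qqppprppqrp` → no match
2. `rqqqprqqpqr` → no match
3. `rrrppqqqqrr` → no match
4. `qprqqqrr` → match
5. `qqrq` → no match
6. `qpqrrqpqpq` → no match

4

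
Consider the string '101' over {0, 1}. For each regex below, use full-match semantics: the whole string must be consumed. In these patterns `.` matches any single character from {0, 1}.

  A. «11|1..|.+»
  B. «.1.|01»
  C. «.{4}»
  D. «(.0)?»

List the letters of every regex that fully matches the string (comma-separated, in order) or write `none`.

A

A → match
B → no match
C → no match
D → no match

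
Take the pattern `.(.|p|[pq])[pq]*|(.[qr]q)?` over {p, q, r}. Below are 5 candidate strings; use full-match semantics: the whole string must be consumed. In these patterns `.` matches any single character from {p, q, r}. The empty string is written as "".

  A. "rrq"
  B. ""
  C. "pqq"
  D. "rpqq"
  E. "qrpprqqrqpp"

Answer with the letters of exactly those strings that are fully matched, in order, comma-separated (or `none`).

A, B, C, D

A → match
B → match
C → match
D → match
E → no match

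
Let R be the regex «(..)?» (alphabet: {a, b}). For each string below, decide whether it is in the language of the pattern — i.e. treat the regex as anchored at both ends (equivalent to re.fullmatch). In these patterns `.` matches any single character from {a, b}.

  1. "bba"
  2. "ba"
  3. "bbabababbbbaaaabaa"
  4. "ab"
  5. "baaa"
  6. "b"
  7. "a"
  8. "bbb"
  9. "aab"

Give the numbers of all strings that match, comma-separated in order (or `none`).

1. "bba" → no match
2. "ba" → match
3 → no match
4. "ab" → match
5. "baaa" → no match
6. "b" → no match
7. "a" → no match
8. "bbb" → no match
9. "aab" → no match

2, 4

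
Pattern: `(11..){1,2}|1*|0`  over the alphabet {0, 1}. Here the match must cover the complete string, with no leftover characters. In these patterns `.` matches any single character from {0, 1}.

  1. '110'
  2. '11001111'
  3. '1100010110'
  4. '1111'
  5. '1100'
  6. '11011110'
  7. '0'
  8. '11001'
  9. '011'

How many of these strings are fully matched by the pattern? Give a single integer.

5

1. '110' → no match
2. '11001111' → match
3. '1100010110' → no match
4. '1111' → match
5. '1100' → match
6. '11011110' → match
7. '0' → match
8. '11001' → no match
9. '011' → no match
Total matched: 5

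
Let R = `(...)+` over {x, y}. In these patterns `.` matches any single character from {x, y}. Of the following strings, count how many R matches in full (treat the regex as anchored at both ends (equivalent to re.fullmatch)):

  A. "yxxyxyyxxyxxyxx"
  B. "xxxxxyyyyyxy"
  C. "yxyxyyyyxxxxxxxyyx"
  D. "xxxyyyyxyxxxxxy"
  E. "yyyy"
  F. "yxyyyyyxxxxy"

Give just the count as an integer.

A → match
B → match
C → match
D → match
E → no match
F → match
Total matched: 5

5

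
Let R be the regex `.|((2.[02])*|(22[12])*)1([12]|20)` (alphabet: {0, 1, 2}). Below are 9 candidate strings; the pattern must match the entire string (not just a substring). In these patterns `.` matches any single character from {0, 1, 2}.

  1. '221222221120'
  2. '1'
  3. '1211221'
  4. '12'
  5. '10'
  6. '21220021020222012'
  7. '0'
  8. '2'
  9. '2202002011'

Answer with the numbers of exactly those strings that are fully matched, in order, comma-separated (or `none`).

1, 2, 4, 6, 7, 8

1. '221222221120' → match
2. '1' → match
3. '1211221' → no match
4. '12' → match
5. '10' → no match
6 → match
7. '0' → match
8. '2' → match
9. '2202002011' → no match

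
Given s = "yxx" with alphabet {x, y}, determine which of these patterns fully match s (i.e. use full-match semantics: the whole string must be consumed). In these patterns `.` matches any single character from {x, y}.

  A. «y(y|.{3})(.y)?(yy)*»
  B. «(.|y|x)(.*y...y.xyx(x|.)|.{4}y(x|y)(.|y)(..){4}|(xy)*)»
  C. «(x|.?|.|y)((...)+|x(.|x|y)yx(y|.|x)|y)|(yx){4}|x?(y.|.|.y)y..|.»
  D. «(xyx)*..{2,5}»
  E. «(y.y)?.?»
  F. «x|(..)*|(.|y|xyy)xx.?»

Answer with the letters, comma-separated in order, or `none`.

C, D, F

A → no match
B → no match
C → match
D → match
E → no match
F → match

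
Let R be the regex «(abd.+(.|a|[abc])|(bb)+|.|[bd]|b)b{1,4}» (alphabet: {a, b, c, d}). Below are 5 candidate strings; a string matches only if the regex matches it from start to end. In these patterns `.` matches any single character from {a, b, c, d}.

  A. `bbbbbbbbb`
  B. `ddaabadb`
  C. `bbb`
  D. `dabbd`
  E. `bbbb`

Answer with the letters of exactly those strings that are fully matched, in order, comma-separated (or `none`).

A, C, E

A → match
B → no match
C → match
D → no match — must end with `b`
E → match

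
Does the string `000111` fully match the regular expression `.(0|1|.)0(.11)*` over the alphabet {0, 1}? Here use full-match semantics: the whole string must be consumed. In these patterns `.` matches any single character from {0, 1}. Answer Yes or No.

Yes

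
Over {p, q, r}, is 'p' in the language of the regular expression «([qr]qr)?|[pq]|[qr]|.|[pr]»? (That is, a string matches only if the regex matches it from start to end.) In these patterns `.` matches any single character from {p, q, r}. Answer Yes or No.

Yes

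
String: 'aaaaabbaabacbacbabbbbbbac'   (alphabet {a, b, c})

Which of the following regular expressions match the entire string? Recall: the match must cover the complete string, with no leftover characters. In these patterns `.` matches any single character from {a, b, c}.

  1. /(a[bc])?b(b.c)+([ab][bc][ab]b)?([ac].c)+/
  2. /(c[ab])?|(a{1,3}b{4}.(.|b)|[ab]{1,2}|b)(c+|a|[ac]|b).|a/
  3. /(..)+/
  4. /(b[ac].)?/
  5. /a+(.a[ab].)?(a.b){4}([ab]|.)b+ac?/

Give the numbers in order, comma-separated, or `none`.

1 → no match
2 → no match
3 → no match
4 → no match
5 → match

5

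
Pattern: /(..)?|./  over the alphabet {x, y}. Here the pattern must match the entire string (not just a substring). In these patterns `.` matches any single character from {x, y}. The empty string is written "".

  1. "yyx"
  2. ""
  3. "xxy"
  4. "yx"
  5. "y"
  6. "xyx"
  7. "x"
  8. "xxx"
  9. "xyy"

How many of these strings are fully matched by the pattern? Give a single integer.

4

1 → no match
2 → match
3 → no match
4 → match
5 → match
6 → no match
7 → match
8 → no match
9 → no match
Total matched: 4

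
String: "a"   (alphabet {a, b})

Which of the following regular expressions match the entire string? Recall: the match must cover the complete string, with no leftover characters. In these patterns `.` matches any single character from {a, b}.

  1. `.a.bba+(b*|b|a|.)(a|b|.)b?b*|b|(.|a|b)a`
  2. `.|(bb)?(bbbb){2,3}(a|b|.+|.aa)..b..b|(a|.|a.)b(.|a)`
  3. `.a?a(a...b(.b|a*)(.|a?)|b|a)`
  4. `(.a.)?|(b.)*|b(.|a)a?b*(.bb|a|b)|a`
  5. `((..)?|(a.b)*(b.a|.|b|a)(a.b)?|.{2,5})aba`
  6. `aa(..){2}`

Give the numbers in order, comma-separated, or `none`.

1 → no match
2 → match
3 → no match
4 → match
5 → no match — must end with "aba"
6 → no match — must start with "aa"

2, 4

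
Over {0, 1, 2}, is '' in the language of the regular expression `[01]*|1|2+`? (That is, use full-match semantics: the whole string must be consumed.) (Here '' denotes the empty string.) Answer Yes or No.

Yes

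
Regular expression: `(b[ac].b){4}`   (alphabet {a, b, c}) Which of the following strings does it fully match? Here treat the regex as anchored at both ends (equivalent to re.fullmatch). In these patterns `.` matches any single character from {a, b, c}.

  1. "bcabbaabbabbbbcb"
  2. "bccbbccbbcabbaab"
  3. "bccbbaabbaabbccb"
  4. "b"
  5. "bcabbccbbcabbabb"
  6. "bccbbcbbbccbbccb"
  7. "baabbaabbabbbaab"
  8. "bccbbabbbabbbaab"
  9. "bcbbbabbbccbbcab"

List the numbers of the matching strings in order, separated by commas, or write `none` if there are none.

2, 3, 5, 6, 7, 8, 9

1 → no match
2 → match
3 → match
4 → no match
5 → match
6 → match
7 → match
8 → match
9 → match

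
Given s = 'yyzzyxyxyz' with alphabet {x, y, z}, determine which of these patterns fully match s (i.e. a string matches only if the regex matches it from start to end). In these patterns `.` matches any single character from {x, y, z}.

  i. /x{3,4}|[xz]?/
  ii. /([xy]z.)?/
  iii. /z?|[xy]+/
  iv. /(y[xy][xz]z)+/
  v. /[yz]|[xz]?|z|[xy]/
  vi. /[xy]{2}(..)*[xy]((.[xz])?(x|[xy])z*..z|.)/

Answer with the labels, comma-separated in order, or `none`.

vi

i → no match
ii → no match
iii → no match
iv → no match
v → no match
vi → match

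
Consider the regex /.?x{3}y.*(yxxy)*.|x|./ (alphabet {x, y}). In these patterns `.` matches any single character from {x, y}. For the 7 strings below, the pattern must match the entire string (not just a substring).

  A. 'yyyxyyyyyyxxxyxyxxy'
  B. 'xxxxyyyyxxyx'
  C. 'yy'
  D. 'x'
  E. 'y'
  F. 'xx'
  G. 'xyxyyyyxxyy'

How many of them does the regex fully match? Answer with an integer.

3

A → no match
B. 'xxxxyyyyxxyx' → match
C. 'yy' → no match
D. 'x' → match
E. 'y' → match
F. 'xx' → no match
G. 'xyxyyyyxxyy' → no match
Total matched: 3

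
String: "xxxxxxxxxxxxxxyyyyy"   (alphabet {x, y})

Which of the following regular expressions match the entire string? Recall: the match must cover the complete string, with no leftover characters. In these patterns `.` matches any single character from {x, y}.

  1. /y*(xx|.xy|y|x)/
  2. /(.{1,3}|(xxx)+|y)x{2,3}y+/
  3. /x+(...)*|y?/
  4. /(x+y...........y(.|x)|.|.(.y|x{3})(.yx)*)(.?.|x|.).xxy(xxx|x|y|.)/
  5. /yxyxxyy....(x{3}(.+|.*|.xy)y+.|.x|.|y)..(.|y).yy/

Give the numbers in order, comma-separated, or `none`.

1 → no match
2 → match
3 → match
4 → no match
5 → no match — must start with "yxyxxyy"

2, 3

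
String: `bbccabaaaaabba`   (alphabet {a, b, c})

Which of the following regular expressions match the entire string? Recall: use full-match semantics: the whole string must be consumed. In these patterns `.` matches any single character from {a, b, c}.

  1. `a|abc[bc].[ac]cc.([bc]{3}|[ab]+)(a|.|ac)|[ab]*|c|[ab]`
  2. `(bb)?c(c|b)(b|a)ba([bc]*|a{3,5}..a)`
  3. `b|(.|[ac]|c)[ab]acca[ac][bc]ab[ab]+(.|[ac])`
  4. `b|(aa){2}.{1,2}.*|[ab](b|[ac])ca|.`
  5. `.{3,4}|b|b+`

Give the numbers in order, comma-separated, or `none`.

1 → no match
2 → match
3 → no match
4 → no match
5 → no match

2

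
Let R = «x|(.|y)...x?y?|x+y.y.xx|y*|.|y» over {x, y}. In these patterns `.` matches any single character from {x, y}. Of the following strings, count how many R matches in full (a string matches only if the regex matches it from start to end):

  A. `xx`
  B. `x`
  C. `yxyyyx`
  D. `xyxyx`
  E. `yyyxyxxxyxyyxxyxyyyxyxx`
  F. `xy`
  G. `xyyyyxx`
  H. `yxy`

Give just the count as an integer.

3

A → no match
B → match
C → no match
D → match
E → no match
F → no match
G → match
H → no match
Total matched: 3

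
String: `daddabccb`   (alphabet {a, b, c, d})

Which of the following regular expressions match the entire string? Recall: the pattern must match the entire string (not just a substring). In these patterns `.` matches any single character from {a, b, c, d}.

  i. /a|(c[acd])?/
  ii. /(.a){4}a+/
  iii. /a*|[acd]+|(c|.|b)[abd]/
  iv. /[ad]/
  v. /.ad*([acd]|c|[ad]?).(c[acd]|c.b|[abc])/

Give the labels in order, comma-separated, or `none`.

v

i → no match
ii → no match — must end with `a`
iii → no match
iv → no match
v → match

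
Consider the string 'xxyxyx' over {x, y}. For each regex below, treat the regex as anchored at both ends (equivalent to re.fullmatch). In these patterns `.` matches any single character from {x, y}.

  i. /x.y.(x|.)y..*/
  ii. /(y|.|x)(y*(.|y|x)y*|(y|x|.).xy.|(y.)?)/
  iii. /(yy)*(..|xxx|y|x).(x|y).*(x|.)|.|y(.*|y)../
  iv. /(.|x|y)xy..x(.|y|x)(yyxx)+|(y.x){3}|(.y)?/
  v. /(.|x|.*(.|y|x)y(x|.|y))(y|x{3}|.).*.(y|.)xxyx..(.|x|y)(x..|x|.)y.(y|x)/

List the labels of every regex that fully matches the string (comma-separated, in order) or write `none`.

ii, iii

i → no match
ii → match
iii → match
iv → no match
v → no match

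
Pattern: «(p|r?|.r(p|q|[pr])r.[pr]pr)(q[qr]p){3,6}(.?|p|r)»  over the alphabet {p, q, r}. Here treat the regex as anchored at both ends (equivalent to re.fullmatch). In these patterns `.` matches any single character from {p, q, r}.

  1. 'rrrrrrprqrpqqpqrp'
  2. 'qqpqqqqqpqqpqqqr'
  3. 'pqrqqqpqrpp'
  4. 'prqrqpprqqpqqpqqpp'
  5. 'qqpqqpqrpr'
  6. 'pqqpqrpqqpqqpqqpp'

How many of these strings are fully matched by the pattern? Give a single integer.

4

1 → match
2 → no match
3 → no match
4 → match
5 → match
6 → match
Total matched: 4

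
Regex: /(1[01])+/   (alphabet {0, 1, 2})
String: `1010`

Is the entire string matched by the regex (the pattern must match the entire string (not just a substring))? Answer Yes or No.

Yes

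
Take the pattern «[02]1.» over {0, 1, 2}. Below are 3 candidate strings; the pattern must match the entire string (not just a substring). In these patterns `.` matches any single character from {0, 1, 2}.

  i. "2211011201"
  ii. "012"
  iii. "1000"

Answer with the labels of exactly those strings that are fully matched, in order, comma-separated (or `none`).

ii

i. "2211011201" → no match
ii. "012" → match
iii. "1000" → no match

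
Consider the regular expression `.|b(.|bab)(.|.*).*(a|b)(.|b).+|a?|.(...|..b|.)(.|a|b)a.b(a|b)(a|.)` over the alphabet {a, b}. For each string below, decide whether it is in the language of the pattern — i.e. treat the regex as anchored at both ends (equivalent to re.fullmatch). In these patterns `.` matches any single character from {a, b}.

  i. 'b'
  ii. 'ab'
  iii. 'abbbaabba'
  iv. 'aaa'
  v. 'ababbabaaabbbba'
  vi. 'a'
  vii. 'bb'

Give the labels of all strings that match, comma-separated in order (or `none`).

i → match
ii → no match
iii → no match
iv → no match
v → no match
vi → match
vii → no match

i, vi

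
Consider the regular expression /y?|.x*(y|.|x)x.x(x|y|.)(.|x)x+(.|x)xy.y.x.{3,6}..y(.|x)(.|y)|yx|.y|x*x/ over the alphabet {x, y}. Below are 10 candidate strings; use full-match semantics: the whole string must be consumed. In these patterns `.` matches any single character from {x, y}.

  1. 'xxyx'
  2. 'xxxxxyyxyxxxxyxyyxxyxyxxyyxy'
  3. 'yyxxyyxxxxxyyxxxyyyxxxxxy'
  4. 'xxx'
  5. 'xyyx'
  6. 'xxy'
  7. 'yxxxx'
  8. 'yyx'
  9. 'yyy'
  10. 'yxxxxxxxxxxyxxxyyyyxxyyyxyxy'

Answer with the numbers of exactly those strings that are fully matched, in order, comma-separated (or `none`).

1. 'xxyx' → no match
2 → no match
3 → no match
4. 'xxx' → match
5. 'xyyx' → no match
6. 'xxy' → no match
7. 'yxxxx' → no match
8. 'yyx' → no match
9. 'yyy' → no match
10 → match

4, 10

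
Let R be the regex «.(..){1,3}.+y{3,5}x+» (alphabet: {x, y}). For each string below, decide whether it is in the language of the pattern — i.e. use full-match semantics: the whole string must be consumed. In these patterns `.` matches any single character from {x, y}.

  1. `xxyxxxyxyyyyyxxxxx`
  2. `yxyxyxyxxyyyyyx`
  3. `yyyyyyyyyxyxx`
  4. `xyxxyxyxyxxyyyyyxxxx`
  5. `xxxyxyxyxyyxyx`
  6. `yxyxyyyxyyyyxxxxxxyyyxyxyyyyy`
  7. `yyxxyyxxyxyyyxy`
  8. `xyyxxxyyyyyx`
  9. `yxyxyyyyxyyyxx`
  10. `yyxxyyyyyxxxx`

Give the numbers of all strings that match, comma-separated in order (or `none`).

1 → match
2 → match
3 → no match
4 → match
5 → no match
6 → no match — must end with `x`
7 → no match — must end with `x`
8. `xyyxxxyyyyyx` → match
9 → match
10 → match

1, 2, 4, 8, 9, 10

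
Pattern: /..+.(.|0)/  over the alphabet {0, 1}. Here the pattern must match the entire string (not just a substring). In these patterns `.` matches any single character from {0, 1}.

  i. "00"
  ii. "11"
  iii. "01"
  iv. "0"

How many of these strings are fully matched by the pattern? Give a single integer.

0

i. "00" → no match
ii. "11" → no match
iii. "01" → no match
iv. "0" → no match
Total matched: 0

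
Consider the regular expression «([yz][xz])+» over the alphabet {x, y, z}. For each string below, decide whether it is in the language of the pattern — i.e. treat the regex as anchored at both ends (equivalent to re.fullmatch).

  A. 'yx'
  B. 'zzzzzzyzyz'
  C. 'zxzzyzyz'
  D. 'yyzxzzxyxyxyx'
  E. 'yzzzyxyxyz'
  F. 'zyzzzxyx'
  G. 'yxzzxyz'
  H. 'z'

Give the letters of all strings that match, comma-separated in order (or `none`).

A → match
B → match
C → match
D → no match
E → match
F → no match
G → no match
H → no match

A, B, C, E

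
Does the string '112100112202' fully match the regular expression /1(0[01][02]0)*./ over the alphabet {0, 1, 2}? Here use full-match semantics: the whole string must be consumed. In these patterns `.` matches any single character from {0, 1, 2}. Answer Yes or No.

No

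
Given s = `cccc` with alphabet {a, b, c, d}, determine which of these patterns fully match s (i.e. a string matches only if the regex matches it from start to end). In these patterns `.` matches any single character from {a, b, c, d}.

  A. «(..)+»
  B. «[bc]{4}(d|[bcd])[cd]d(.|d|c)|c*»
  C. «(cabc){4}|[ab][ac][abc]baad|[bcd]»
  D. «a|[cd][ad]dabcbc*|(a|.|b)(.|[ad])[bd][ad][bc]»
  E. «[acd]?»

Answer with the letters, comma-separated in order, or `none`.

A, B

A → match
B → match
C → no match
D → no match
E → no match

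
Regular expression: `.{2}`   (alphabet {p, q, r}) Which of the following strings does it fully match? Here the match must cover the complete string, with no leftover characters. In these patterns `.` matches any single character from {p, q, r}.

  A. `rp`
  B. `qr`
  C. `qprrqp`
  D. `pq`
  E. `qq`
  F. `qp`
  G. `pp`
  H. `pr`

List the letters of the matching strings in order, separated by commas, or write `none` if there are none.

A, B, D, E, F, G, H

A → match
B → match
C → no match
D → match
E → match
F → match
G → match
H → match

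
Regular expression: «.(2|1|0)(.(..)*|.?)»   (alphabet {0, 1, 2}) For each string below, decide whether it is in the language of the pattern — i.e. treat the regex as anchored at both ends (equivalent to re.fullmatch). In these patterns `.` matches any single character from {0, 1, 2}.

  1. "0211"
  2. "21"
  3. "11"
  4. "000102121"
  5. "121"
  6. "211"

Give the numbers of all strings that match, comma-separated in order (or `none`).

1 → no match
2 → match
3 → match
4 → match
5 → match
6 → match

2, 3, 4, 5, 6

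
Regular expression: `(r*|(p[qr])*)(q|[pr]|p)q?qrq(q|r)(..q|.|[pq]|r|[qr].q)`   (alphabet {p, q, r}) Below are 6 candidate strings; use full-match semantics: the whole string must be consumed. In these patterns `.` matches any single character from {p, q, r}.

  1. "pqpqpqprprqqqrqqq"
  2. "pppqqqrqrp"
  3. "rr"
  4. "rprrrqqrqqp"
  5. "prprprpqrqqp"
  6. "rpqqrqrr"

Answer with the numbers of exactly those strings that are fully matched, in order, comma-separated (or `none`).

1 → match
2 → no match
3 → no match
4 → no match
5 → match
6 → match

1, 5, 6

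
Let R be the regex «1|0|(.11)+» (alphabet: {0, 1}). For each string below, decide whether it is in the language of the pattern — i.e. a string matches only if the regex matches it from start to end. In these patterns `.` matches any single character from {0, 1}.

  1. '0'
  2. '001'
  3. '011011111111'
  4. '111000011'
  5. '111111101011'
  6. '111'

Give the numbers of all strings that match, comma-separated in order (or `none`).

1, 3, 6

1 → match
2 → no match
3 → match
4 → no match
5 → no match
6 → match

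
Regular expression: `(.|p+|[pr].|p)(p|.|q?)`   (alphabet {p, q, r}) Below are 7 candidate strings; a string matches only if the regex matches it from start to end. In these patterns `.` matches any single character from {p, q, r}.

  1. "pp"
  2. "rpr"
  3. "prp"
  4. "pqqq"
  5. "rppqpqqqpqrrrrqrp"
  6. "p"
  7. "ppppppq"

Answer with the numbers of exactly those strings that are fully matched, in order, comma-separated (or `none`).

1, 2, 3, 6, 7

1 → match
2 → match
3 → match
4 → no match
5 → no match
6 → match
7 → match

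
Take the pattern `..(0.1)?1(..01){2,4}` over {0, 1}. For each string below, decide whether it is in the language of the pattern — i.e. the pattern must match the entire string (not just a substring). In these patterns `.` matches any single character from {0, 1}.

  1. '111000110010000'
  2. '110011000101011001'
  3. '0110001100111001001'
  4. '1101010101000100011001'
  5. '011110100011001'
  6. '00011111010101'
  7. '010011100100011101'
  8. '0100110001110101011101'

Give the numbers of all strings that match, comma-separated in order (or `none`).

2, 5, 6, 7, 8

1 → no match — must end with '01'
2 → match
3 → no match
4 → no match
5 → match
6 → match
7 → match
8 → match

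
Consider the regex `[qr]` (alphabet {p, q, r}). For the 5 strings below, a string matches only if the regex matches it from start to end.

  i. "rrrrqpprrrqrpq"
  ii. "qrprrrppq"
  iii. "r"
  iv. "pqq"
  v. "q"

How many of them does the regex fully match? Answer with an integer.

2

i → no match
ii. "qrprrrppq" → no match
iii. "r" → match
iv. "pqq" → no match
v. "q" → match
Total matched: 2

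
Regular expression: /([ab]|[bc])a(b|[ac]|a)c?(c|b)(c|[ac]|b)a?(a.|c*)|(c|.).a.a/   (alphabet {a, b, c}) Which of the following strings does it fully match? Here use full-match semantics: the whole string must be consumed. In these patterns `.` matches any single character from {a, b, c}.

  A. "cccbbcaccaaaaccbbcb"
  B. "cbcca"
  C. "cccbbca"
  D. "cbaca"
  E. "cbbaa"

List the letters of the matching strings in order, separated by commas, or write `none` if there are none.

A → no match
B → no match
C → no match
D → match
E → no match

D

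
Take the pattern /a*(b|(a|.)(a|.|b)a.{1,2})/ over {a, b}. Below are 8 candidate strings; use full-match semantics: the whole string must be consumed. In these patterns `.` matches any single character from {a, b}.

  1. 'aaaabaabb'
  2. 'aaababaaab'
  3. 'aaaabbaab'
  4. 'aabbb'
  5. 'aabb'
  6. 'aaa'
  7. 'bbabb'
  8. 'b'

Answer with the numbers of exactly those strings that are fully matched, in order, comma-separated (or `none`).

1 → match
2 → no match
3 → match
4 → no match
5 → no match
6 → no match
7 → match
8 → match

1, 3, 7, 8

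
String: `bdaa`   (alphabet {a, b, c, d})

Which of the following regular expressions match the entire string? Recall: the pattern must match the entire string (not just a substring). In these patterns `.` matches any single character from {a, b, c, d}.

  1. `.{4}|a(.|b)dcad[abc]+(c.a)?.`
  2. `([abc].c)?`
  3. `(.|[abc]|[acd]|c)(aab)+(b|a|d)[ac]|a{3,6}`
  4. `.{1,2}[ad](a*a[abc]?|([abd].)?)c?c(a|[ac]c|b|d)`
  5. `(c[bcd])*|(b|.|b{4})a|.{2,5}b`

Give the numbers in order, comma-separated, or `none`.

1 → match
2 → no match
3 → no match
4 → no match
5 → no match

1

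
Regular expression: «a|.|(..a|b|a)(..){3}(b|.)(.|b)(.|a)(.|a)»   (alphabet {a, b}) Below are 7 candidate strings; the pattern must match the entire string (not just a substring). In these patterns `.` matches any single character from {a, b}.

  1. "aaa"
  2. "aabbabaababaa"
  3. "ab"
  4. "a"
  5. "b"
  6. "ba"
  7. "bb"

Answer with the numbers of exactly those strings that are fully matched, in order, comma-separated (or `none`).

4, 5

1 → no match
2 → no match
3 → no match
4 → match
5 → match
6 → no match
7 → no match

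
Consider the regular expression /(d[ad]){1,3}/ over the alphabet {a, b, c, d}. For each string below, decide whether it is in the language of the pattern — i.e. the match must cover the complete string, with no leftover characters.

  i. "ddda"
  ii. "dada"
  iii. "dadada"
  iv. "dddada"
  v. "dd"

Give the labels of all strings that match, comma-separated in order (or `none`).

i, ii, iii, iv, v

i. "ddda" → match
ii. "dada" → match
iii. "dadada" → match
iv. "dddada" → match
v. "dd" → match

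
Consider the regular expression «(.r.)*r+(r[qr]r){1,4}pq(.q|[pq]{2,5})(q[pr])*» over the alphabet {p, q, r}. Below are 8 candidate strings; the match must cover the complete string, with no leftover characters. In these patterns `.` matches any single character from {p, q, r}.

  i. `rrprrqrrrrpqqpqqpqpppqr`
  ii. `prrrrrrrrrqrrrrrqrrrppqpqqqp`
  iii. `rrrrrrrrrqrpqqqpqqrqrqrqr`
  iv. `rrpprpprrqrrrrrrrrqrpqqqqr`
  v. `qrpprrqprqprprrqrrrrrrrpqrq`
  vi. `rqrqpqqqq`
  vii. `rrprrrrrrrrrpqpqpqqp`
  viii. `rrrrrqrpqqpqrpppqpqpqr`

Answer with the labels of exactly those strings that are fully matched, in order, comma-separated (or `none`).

i → no match
ii → no match
iii → match
iv → match
v → no match
vi. `rqrqpqqqq` → no match
vii → match
viii → no match

iii, iv, vii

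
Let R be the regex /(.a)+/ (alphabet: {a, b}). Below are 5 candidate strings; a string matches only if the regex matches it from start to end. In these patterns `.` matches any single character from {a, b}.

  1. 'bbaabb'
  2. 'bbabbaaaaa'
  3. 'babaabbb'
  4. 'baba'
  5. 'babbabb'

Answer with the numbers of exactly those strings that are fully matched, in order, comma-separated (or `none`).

1 → no match — must end with 'a'
2 → no match
3 → no match — must end with 'a'
4 → match
5 → no match — must end with 'a'

4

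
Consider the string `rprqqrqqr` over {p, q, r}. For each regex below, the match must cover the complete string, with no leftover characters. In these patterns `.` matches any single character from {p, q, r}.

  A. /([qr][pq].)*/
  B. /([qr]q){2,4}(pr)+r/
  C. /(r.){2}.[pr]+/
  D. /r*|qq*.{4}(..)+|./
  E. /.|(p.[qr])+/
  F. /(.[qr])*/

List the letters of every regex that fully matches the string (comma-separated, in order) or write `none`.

A

A → match
B → no match — must end with `prr`
C → no match
D → no match
E → no match
F → no match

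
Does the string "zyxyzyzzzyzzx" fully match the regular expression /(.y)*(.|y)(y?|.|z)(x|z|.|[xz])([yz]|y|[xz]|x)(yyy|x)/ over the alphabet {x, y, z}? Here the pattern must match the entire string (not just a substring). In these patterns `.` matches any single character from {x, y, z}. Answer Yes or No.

No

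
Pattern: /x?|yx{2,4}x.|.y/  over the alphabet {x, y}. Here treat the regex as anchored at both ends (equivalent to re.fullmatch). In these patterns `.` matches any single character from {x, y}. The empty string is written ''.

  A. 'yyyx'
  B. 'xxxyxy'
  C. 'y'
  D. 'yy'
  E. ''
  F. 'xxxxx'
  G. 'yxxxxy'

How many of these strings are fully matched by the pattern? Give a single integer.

A → no match
B → no match
C → no match
D → match
E → match
F → no match
G → match
Total matched: 3

3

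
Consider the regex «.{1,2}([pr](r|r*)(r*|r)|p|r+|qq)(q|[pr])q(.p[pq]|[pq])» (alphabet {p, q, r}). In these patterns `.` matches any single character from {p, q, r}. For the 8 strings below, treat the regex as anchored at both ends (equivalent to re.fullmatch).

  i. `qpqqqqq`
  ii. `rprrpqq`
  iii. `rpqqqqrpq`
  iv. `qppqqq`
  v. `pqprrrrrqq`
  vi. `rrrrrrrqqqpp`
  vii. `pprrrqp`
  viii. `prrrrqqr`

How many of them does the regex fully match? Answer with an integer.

i → match
ii → match
iii → match
iv → match
v → match
vi → match
vii → match
viii → no match
Total matched: 7

7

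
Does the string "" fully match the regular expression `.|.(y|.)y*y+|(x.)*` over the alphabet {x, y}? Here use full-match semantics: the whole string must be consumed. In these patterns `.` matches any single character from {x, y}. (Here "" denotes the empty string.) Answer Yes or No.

Yes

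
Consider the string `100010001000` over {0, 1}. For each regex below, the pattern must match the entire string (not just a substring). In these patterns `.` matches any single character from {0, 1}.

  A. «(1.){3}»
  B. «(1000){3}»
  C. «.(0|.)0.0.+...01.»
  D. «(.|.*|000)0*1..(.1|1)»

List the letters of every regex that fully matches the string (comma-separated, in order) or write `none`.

A → no match
B → match
C → no match
D → no match — must end with `1`

B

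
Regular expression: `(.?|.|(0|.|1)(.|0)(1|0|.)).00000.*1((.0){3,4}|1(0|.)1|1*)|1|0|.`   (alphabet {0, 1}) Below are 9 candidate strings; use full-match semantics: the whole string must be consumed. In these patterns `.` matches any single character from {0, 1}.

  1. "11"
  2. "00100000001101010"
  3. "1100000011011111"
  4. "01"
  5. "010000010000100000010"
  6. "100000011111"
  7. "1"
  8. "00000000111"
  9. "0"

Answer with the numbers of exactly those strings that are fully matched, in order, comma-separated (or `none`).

1. "11" → no match
2 → match
3 → match
4. "01" → no match
5 → match
6. "100000011111" → match
7. "1" → match
8. "00000000111" → match
9. "0" → match

2, 3, 5, 6, 7, 8, 9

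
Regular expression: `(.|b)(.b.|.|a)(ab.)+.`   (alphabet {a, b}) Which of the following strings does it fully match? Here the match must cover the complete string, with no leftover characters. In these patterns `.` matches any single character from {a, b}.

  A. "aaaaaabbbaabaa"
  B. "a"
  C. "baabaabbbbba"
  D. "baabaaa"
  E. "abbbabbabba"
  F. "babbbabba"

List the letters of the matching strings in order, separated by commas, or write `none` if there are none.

A → no match
B → no match
C → no match
D → no match
E → match
F → no match

E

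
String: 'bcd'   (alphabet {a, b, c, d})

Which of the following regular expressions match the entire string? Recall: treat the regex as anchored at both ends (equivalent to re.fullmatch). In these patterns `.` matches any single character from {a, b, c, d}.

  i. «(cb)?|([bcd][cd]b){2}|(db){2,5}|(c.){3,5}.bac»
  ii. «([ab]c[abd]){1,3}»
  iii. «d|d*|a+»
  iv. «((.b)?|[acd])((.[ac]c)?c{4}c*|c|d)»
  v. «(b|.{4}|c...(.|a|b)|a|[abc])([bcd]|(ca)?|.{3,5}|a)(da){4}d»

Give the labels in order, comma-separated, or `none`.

ii

i → no match
ii → match
iii → no match
iv → no match
v → no match — must end with 'dad'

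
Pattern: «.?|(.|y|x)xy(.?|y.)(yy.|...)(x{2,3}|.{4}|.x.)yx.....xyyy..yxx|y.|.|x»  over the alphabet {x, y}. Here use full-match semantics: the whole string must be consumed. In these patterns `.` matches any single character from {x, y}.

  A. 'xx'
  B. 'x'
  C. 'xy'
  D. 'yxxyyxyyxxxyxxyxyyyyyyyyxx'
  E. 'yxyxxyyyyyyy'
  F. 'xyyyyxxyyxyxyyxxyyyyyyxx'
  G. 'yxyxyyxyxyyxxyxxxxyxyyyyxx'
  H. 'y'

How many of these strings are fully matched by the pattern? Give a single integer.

2

A → no match
B → match
C → no match
D → no match
E → no match
F → no match
G → no match
H → match
Total matched: 2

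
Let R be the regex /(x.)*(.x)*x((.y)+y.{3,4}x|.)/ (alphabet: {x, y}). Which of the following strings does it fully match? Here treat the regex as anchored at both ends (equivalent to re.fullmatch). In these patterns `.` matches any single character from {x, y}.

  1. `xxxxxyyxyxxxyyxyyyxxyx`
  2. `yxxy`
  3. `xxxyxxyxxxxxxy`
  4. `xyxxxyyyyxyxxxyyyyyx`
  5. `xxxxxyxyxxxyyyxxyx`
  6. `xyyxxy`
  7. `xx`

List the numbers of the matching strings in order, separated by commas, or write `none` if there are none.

1 → no match
2 → match
3 → match
4 → no match
5 → match
6 → match
7 → match

2, 3, 5, 6, 7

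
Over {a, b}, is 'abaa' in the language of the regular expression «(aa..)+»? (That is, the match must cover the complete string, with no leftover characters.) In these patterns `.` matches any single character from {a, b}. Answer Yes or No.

No

Every match must start with 'aa', but 'abaa' does not.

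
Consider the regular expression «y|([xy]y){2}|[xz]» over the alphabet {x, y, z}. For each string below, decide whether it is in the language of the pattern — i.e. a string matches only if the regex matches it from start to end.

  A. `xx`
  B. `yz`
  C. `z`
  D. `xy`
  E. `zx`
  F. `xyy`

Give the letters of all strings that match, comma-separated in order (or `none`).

A → no match
B → no match
C → match
D → no match
E → no match
F → no match

C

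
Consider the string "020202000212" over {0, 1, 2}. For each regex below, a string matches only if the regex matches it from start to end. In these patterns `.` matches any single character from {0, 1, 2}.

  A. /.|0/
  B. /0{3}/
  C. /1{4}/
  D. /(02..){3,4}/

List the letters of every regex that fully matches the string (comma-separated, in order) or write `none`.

D

A → no match
B → no match — must end with "0"
C → no match — must start with "1"
D → match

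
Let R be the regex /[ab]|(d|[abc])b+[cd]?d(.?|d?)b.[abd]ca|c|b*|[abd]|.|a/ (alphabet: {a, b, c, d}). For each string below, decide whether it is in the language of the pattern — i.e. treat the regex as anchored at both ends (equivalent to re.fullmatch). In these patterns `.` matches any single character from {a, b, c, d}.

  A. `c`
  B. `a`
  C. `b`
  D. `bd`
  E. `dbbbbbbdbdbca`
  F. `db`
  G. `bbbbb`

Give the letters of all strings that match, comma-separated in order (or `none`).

A, B, C, E, G

A → match
B → match
C → match
D → no match
E → match
F → no match
G → match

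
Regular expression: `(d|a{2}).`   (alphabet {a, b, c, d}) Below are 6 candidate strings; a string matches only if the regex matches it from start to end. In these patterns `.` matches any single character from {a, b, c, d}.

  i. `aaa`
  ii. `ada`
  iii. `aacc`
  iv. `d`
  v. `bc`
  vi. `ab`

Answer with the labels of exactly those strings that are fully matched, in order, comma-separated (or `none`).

i

i → match
ii → no match
iii → no match
iv → no match
v → no match
vi → no match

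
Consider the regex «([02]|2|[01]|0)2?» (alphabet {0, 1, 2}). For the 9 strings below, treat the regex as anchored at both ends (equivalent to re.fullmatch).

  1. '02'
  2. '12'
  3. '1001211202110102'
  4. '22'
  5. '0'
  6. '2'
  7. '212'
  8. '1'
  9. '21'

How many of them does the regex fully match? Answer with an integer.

1 → match
2 → match
3 → no match
4 → match
5 → match
6 → match
7 → no match
8 → match
9 → no match
Total matched: 6

6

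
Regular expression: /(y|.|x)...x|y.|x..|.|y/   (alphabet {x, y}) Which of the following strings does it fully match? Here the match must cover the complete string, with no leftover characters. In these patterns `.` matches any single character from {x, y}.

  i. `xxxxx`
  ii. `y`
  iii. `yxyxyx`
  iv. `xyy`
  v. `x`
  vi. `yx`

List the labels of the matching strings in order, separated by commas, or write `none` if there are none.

i, ii, iv, v, vi

i. `xxxxx` → match
ii. `y` → match
iii. `yxyxyx` → no match
iv. `xyy` → match
v. `x` → match
vi. `yx` → match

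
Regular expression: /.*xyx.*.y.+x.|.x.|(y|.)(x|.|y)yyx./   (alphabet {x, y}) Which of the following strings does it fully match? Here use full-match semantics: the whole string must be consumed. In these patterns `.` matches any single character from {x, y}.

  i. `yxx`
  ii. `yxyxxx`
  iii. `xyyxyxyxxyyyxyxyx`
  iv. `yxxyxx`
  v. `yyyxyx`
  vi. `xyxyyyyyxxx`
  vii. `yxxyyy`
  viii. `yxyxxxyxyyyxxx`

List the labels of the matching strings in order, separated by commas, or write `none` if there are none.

i. `yxx` → match
ii. `yxyxxx` → no match
iii → no match
iv. `yxxyxx` → no match
v. `yyyxyx` → no match
vi. `xyxyyyyyxxx` → match
vii. `yxxyyy` → no match
viii → match

i, vi, viii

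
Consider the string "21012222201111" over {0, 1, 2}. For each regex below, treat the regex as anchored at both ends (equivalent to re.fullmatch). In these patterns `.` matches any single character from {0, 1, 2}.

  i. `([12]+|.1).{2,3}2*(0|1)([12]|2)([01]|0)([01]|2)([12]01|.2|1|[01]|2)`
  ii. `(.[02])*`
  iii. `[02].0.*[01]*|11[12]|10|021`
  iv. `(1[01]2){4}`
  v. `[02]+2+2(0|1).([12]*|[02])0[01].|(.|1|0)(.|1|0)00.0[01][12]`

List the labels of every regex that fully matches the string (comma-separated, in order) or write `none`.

i, iii

i → match
ii → no match
iii → match
iv → no match — must start with "1"
v → no match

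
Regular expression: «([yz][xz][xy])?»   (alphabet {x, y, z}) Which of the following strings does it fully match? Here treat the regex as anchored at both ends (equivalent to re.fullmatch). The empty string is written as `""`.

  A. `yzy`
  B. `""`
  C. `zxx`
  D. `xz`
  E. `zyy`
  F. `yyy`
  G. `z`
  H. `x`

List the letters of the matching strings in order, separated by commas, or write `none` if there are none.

A, B, C

A → match
B → match
C → match
D → no match
E → no match
F → no match
G → no match
H → no match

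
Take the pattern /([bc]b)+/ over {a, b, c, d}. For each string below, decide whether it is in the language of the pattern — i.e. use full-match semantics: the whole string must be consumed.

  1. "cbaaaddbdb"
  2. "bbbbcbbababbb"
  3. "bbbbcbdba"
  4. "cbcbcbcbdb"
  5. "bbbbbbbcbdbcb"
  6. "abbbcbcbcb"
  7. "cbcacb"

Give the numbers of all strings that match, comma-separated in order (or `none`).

1 → no match
2 → no match
3 → no match — must end with "b"
4 → no match
5 → no match
6 → no match
7 → no match

none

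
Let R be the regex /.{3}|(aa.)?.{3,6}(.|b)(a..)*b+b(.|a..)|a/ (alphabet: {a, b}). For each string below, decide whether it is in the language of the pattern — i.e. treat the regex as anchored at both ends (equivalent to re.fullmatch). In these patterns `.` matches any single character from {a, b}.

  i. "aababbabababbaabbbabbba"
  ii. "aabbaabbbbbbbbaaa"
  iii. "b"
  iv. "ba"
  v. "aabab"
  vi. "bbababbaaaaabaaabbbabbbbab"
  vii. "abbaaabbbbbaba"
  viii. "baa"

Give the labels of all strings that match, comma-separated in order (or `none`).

i → no match
ii → match
iii. "b" → no match
iv. "ba" → no match
v. "aabab" → no match
vi → no match
vii → match
viii. "baa" → match

ii, vii, viii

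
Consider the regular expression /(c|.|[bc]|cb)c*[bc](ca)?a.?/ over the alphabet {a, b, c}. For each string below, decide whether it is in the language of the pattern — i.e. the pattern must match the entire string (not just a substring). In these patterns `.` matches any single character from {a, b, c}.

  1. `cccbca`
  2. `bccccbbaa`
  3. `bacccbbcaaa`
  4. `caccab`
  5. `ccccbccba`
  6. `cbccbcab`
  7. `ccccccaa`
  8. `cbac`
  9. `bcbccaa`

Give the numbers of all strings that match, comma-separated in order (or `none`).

7, 8

1 → no match
2 → no match
3 → no match
4 → no match
5 → no match
6 → no match
7 → match
8 → match
9 → no match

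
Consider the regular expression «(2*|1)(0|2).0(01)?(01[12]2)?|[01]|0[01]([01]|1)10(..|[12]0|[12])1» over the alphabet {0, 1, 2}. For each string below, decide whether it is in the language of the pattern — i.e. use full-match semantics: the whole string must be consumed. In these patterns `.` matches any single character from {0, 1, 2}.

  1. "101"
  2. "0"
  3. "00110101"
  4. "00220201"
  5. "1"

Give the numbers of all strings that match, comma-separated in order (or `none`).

1. "101" → no match
2. "0" → match
3. "00110101" → match
4. "00220201" → no match
5. "1" → match

2, 3, 5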